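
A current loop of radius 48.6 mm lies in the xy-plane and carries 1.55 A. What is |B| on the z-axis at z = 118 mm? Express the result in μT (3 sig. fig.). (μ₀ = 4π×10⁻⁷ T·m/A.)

B ≈ 1.11 μT

On the axis of a circular loop, B = μ₀IR² / [2(R²+z²)^(3/2)].
R² + z² = (0.0486)² + (0.118)² = 0.01629 m², and (R²+z²)^(3/2) = 2.08×10⁻³ m³.
B = (4π×10⁻⁷ × 1.55 × 0.002362) / (2 × 2.08×10⁻³) = 1.11×10⁻⁶ T.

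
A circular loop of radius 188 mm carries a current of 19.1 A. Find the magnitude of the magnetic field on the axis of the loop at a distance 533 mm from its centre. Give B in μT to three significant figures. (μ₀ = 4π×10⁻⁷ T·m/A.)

B ≈ 2.35 μT

On the axis of a circular loop, B = μ₀IR² / [2(R²+z²)^(3/2)].
R² + z² = (0.188)² + (0.533)² = 0.3194 m², and (R²+z²)^(3/2) = 0.181 m³.
B = (4π×10⁻⁷ × 19.1 × 0.03534) / (2 × 0.181) = 2.35×10⁻⁶ T.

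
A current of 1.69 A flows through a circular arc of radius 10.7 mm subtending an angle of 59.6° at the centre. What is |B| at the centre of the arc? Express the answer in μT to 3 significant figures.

B ≈ 16.4 μT

The Biot–Savart field of a circular arc at its centre is B = μ₀Iφ/(4πR), with φ = 1.04 rad.
B = (4π×10⁻⁷ × 1.69 × 1.04) / (4π × 0.0107) = 1.64×10⁻⁵ T.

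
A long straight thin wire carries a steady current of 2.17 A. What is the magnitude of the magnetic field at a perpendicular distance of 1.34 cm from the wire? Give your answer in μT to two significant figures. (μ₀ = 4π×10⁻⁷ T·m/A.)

For an infinitely long straight wire, B = μ₀I/(2πd).
B = (4π×10⁻⁷ × 2.17) / (2π × 0.0134) = 3.24×10⁻⁵ T.

B ≈ 32 μT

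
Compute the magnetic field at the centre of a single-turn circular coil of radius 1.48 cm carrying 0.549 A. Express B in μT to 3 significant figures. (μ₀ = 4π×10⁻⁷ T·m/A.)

B ≈ 23.3 μT

At the centre of a circular loop the Biot–Savart law gives B = μ₀I/(2R).
B = (4π×10⁻⁷ × 0.549) / (2 × 0.0148) = 2.33×10⁻⁵ T.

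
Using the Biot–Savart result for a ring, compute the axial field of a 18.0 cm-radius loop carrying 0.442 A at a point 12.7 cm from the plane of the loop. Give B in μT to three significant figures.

On the axis of a circular loop, B = μ₀IR² / [2(R²+z²)^(3/2)].
R² + z² = (0.18)² + (0.127)² = 0.04853 m², and (R²+z²)^(3/2) = 1.07×10⁻² m³.
B = (4π×10⁻⁷ × 0.442 × 0.0324) / (2 × 1.07×10⁻²) = 8.42×10⁻⁷ T.

B ≈ 0.842 μT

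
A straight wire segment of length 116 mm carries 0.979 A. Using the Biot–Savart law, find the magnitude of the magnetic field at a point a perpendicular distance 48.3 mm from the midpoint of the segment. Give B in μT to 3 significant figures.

B ≈ 3.12 μT

For a finite straight segment, B = (μ₀I/4πd)(sinθ₁ + sinθ₂), where θ₁, θ₂ are the angles from the perpendicular to each end.
The perpendicular from the point meets the wire at its midpoint, so each end is L/2 = 0.058 m away along the wire.
sinθ₁ = 0.058/√(0.058²+0.0483²) = 0.7684; sinθ₂ = 0.058/√(0.058²+0.0483²) = 0.7684.
B = (4π×10⁻⁷ × 0.979) / (4π × 0.0483) × (0.7684 + 0.7684) = 3.12×10⁻⁶ T.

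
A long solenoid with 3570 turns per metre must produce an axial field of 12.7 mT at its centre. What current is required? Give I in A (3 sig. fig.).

Inside a long solenoid B = μ₀nI with n = 3570 m⁻¹, so I = B/(μ₀n).
I = 1.27×10⁻² / (4π×10⁻⁷ × 3570) = 2.83 A.

I ≈ 2.83 A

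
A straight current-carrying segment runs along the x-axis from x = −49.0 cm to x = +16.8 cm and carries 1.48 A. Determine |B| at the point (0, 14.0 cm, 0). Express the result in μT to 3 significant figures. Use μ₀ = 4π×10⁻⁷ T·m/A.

For a finite straight segment, B = (μ₀I/4πd)(sinθ₁ + sinθ₂), where θ₁, θ₂ are the angles from the perpendicular to each end.
The perpendicular distance is d = 0.14 m; the end-offsets along the wire are a = 0.49 m and b = 0.168 m.
sinθ₁ = 0.49/√(0.49²+0.14²) = 0.9615; sinθ₂ = 0.168/√(0.168²+0.14²) = 0.7682.
B = (4π×10⁻⁷ × 1.48) / (4π × 0.14) × (0.9615 + 0.7682) = 1.83×10⁻⁶ T.

B ≈ 1.83 μT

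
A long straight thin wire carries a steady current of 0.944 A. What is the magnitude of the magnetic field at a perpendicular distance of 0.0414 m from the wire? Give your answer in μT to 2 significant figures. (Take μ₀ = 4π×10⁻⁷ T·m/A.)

For an infinitely long straight wire, B = μ₀I/(2πd).
B = (4π×10⁻⁷ × 0.944) / (2π × 0.0414) = 4.56×10⁻⁶ T.

B ≈ 4.6 μT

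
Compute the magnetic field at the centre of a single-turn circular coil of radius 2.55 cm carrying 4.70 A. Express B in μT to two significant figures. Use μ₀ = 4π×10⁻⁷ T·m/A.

B ≈ 120 μT

At the centre of a circular loop the Biot–Savart law gives B = μ₀I/(2R).
B = (4π×10⁻⁷ × 4.70) / (2 × 0.0255) = 1.16×10⁻⁴ T.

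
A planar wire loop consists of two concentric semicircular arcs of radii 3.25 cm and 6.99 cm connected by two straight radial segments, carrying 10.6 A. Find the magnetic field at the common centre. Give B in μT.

B ≈ 54.8 μT

The radial connectors point toward the centre, so dl × r̂ = 0 and they contribute nothing.
Each semicircle gives μ₀I/(4R): inner arc 1.02×10⁻⁴ T, outer arc 4.76×10⁻⁵ T.
The two arcs carry current in opposite angular senses, so their fields oppose: B = |1.02×10⁻⁴ − 4.76×10⁻⁵| = 5.48×10⁻⁵ T.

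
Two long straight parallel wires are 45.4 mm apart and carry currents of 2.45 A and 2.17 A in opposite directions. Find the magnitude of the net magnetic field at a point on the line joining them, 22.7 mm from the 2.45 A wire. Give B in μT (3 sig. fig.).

B ≈ 40.7 μT

Each long wire gives B = μ₀I/(2πd). Distances are d₁ = 0.0227 m and d₂ = 0.0227 m.
B₁ = 2.16×10⁻⁵ T, B₂ = 1.91×10⁻⁵ T.
Between antiparallel currents both contributions point the same way, so they add. B = B₁ + B₂ = 2.16×10⁻⁵ + 1.91×10⁻⁵ = 4.07×10⁻⁵ T.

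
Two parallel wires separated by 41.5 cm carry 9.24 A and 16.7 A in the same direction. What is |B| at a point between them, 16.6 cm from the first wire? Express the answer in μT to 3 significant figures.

Each long wire gives B = μ₀I/(2πd). Distances are d₁ = 0.166 m and d₂ = 0.249 m.
B₁ = 1.11×10⁻⁵ T, B₂ = 1.34×10⁻⁵ T.
Between parallel currents the two contributions point in opposite directions, so they subtract. B = |B₁ − B₂| = |1.11×10⁻⁵ − 1.34×10⁻⁵| = 2.28×10⁻⁶ T.

B ≈ 2.28 μT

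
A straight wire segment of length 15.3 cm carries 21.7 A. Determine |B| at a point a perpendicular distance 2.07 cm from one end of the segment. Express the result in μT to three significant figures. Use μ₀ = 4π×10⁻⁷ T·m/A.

For a finite straight segment, B = (μ₀I/4πd)(sinθ₁ + sinθ₂), where θ₁, θ₂ are the angles from the perpendicular to each end.
The perpendicular foot is at one end, so the two end-offsets along the wire are 0 and L = 0.153 m.
sinθ₁ = 0/√(0²+0.0207²) = 0.0000; sinθ₂ = 0.153/√(0.153²+0.0207²) = 0.9910.
B = (4π×10⁻⁷ × 21.7) / (4π × 0.0207) × (0.0000 + 0.9910) = 1.04×10⁻⁴ T.

B ≈ 104 μT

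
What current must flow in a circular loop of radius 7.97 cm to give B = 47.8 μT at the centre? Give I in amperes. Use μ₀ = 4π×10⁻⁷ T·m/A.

I ≈ 6.06 A

At the centre of a circular loop B = μ₀I/(2R), so I = 2RB/μ₀.
With R = 0.0797 m, I = 2 × 0.0797 × 4.78×10⁻⁵ / (4π×10⁻⁷) = 6.06 A.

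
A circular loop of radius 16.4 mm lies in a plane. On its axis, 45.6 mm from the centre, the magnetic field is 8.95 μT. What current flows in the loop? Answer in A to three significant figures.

On the axis of a loop, B = μ₀IR²/[2(R²+z²)^(3/2)], so I = 2B(R²+z²)^(3/2)/(μ₀R²).
R² + z² = 0.000269 + 0.002079 = 0.002348 m²; raised to 3/2 gives 1.14×10⁻⁴ m³.
I = 2 × 8.95×10⁻⁶ × 1.14×10⁻⁴ / (1.26×10⁻⁶ × 0.000269) = 6.03 A.

I ≈ 6.03 A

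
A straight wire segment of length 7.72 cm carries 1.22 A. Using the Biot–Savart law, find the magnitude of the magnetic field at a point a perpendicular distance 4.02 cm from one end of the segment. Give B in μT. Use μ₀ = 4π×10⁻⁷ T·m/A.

B ≈ 2.69 μT

For a finite straight segment, B = (μ₀I/4πd)(sinθ₁ + sinθ₂), where θ₁, θ₂ are the angles from the perpendicular to each end.
The perpendicular foot is at one end, so the two end-offsets along the wire are 0 and L = 0.0772 m.
sinθ₁ = 0/√(0²+0.0402²) = 0.0000; sinθ₂ = 0.0772/√(0.0772²+0.0402²) = 0.8870.
B = (4π×10⁻⁷ × 1.22) / (4π × 0.0402) × (0.0000 + 0.8870) = 2.69×10⁻⁶ T.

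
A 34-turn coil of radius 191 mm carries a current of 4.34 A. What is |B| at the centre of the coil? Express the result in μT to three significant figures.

B ≈ 485 μT

For an N-turn flat coil, B = Nμ₀I/(2R) with R = 0.191 m.
B = 34 × 1.43×10⁻⁵ T = 4.85×10⁻⁴ T.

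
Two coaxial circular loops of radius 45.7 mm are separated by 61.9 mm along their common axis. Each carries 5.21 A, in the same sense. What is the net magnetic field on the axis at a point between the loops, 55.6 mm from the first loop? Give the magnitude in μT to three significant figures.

B ≈ 88.0 μT

Each loop contributes B = μ₀IR²/[2(R²+z²)^(3/2)] on the axis, with z measured from that loop.
Loop 1 (z = 0.0556 m): B₁ = 1.83×10⁻⁵ T. Loop 2 (z = 0.0063 m): B₂ = 6.96×10⁻⁵ T.
The fields add: B = B₁ + B₂ = 8.80×10⁻⁵ T.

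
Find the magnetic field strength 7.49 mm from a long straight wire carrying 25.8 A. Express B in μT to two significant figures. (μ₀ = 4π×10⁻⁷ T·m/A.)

B ≈ 690 μT

For an infinitely long straight wire, B = μ₀I/(2πd).
B = (4π×10⁻⁷ × 25.8) / (2π × 0.00749) = 6.89×10⁻⁴ T.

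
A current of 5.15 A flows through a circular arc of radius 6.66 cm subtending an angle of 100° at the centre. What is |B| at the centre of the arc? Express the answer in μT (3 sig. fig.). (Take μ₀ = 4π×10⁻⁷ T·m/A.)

B ≈ 13.5 μT

The Biot–Savart field of a circular arc at its centre is B = μ₀Iφ/(4πR), with φ = 1.745 rad.
B = (4π×10⁻⁷ × 5.15 × 1.745) / (4π × 0.0666) = 1.35×10⁻⁵ T.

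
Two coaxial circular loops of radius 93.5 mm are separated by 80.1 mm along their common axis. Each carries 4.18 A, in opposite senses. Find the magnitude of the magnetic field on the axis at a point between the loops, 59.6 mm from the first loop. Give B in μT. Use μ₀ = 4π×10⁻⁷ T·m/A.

B ≈ 9.34 μT

Each loop contributes B = μ₀IR²/[2(R²+z²)^(3/2)] on the axis, with z measured from that loop.
Loop 1 (z = 0.0596 m): B₁ = 1.68×10⁻⁵ T. Loop 2 (z = 0.0205 m): B₂ = 2.62×10⁻⁵ T.
The fields oppose: B = |B₁ − B₂| = 9.34×10⁻⁶ T.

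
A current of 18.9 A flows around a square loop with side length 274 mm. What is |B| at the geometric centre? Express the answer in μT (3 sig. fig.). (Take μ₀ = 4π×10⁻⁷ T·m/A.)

B ≈ 78.0 μT

Each side is a finite straight segment at perpendicular distance d = a/(2 tan(π/4)) = 0.137 m from the centre, with end-angles ±π/4.
One side contributes B₁ = (μ₀I/4πd)·2 sin(π/4) = 1.95×10⁻⁵ T.
All 4 sides add in the same direction: B = 4 × 1.95×10⁻⁵ = 7.80×10⁻⁵ T.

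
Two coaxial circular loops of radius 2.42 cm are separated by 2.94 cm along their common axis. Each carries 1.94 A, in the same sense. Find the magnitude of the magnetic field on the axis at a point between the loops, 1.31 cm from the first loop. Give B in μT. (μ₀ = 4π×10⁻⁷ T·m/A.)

Each loop contributes B = μ₀IR²/[2(R²+z²)^(3/2)] on the axis, with z measured from that loop.
Loop 1 (z = 0.0131 m): B₁ = 3.43×10⁻⁵ T. Loop 2 (z = 0.0163 m): B₂ = 2.87×10⁻⁵ T.
The fields add: B = B₁ + B₂ = 6.30×10⁻⁵ T.

B ≈ 63.0 μT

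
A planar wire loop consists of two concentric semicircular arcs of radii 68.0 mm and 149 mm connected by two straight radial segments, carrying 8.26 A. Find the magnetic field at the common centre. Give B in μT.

B ≈ 20.7 μT

The radial connectors point toward the centre, so dl × r̂ = 0 and they contribute nothing.
Each semicircle gives μ₀I/(4R): inner arc 3.82×10⁻⁵ T, outer arc 1.74×10⁻⁵ T.
The two arcs carry current in opposite angular senses, so their fields oppose: B = |3.82×10⁻⁵ − 1.74×10⁻⁵| = 2.07×10⁻⁵ T.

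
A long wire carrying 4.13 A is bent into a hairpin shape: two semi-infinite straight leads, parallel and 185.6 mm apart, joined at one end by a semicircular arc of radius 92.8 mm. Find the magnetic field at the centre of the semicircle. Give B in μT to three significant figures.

The semicircular arc contributes B_arc = μ₀I·π/(4πR) = μ₀I/(4R) = 1.40×10⁻⁵ T.
Each semi-infinite lead is at perpendicular distance R = 0.0928 m from the centre, with the perpendicular foot at its near end, so it contributes μ₀I/(4πR); both point the same way, together 8.90×10⁻⁶ T.
Arc and leads all point the same direction: B = 1.40×10⁻⁵ + 8.90×10⁻⁶ = 2.29×10⁻⁵ T.

B ≈ 22.9 μT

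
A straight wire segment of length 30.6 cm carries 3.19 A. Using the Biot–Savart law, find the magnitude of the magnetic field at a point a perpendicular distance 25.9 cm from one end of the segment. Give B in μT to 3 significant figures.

For a finite straight segment, B = (μ₀I/4πd)(sinθ₁ + sinθ₂), where θ₁, θ₂ are the angles from the perpendicular to each end.
The perpendicular foot is at one end, so the two end-offsets along the wire are 0 and L = 0.306 m.
sinθ₁ = 0/√(0²+0.259²) = 0.0000; sinθ₂ = 0.306/√(0.306²+0.259²) = 0.7633.
B = (4π×10⁻⁷ × 3.19) / (4π × 0.259) × (0.0000 + 0.7633) = 9.40×10⁻⁷ T.

B ≈ 0.940 μT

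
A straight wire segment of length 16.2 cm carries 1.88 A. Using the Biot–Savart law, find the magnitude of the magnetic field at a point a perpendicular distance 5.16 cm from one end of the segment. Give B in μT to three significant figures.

B ≈ 3.47 μT

For a finite straight segment, B = (μ₀I/4πd)(sinθ₁ + sinθ₂), where θ₁, θ₂ are the angles from the perpendicular to each end.
The perpendicular foot is at one end, so the two end-offsets along the wire are 0 and L = 0.162 m.
sinθ₁ = 0/√(0²+0.0516²) = 0.0000; sinθ₂ = 0.162/√(0.162²+0.0516²) = 0.9528.
B = (4π×10⁻⁷ × 1.88) / (4π × 0.0516) × (0.0000 + 0.9528) = 3.47×10⁻⁶ T.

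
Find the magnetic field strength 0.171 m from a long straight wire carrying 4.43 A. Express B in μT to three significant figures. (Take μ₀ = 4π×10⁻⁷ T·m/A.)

For an infinitely long straight wire, B = μ₀I/(2πd).
B = (4π×10⁻⁷ × 4.43) / (2π × 0.171) = 5.18×10⁻⁶ T.

B ≈ 5.18 μT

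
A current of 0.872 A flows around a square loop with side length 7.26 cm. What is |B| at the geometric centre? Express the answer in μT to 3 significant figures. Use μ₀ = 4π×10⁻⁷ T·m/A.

Each side is a finite straight segment at perpendicular distance d = a/(2 tan(π/4)) = 0.0363 m from the centre, with end-angles ±π/4.
One side contributes B₁ = (μ₀I/4πd)·2 sin(π/4) = 3.40×10⁻⁶ T.
All 4 sides add in the same direction: B = 4 × 3.40×10⁻⁶ = 1.36×10⁻⁵ T.

B ≈ 13.6 μT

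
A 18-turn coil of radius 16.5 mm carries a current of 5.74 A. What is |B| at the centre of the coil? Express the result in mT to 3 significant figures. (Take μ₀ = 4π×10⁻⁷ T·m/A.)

B ≈ 3.93 mT

For an N-turn flat coil, B = Nμ₀I/(2R) with R = 0.0165 m.
B = 18 × 2.19×10⁻⁴ T = 3.93×10⁻³ T.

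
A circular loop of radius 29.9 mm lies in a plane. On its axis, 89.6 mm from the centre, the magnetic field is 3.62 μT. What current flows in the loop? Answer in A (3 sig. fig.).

On the axis of a loop, B = μ₀IR²/[2(R²+z²)^(3/2)], so I = 2B(R²+z²)^(3/2)/(μ₀R²).
R² + z² = 0.000894 + 0.008028 = 0.008922 m²; raised to 3/2 gives 8.43×10⁻⁴ m³.
I = 2 × 3.62×10⁻⁶ × 8.43×10⁻⁴ / (1.26×10⁻⁶ × 0.000894) = 5.43 A.

I ≈ 5.43 A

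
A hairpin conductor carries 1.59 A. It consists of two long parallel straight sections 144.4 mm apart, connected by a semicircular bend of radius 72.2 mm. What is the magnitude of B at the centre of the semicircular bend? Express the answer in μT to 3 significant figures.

The semicircular arc contributes B_arc = μ₀I·π/(4πR) = μ₀I/(4R) = 6.92×10⁻⁶ T.
Each semi-infinite lead is at perpendicular distance R = 0.0722 m from the centre, with the perpendicular foot at its near end, so it contributes μ₀I/(4πR); both point the same way, together 4.40×10⁻⁶ T.
Arc and leads all point the same direction: B = 6.92×10⁻⁶ + 4.40×10⁻⁶ = 1.13×10⁻⁵ T.

B ≈ 11.3 μT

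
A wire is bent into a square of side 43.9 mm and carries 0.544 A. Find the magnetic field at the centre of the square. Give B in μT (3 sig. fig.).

Each side is a finite straight segment at perpendicular distance d = a/(2 tan(π/4)) = 0.02195 m from the centre, with end-angles ±π/4.
One side contributes B₁ = (μ₀I/4πd)·2 sin(π/4) = 3.50×10⁻⁶ T.
All 4 sides add in the same direction: B = 4 × 3.50×10⁻⁶ = 1.40×10⁻⁵ T.

B ≈ 14.0 μT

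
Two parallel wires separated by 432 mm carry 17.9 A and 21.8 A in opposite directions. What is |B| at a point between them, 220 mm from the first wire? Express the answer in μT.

B ≈ 36.8 μT

Each long wire gives B = μ₀I/(2πd). Distances are d₁ = 0.22 m and d₂ = 0.212 m.
B₁ = 1.63×10⁻⁵ T, B₂ = 2.06×10⁻⁵ T.
Between antiparallel currents both contributions point the same way, so they add. B = B₁ + B₂ = 1.63×10⁻⁵ + 2.06×10⁻⁵ = 3.68×10⁻⁵ T.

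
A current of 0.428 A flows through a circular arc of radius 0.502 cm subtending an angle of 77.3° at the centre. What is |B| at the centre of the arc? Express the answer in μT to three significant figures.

B ≈ 11.5 μT

The Biot–Savart field of a circular arc at its centre is B = μ₀Iφ/(4πR), with φ = 1.349 rad.
B = (4π×10⁻⁷ × 0.428 × 1.349) / (4π × 0.00502) = 1.15×10⁻⁵ T.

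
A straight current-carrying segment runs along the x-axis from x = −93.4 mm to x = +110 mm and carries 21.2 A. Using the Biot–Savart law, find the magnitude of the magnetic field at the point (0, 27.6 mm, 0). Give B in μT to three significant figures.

For a finite straight segment, B = (μ₀I/4πd)(sinθ₁ + sinθ₂), where θ₁, θ₂ are the angles from the perpendicular to each end.
The perpendicular distance is d = 0.0276 m; the end-offsets along the wire are a = 0.0934 m and b = 0.11 m.
sinθ₁ = 0.0934/√(0.0934²+0.0276²) = 0.9590; sinθ₂ = 0.11/√(0.11²+0.0276²) = 0.9699.
B = (4π×10⁻⁷ × 21.2) / (4π × 0.0276) × (0.9590 + 0.9699) = 1.48×10⁻⁴ T.

B ≈ 148 μT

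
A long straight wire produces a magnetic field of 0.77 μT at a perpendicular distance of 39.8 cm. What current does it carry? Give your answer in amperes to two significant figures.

I ≈ 1.5 A

For a long straight wire B = μ₀I/(2πd), so I = 2πdB/μ₀.
I = 2π × 0.398 × 7.70×10⁻⁷ / (4π×10⁻⁷) = 1.53 A.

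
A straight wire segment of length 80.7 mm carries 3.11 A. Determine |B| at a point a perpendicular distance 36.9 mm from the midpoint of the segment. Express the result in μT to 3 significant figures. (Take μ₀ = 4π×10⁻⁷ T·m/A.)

For a finite straight segment, B = (μ₀I/4πd)(sinθ₁ + sinθ₂), where θ₁, θ₂ are the angles from the perpendicular to each end.
The perpendicular from the point meets the wire at its midpoint, so each end is L/2 = 0.04035 m away along the wire.
sinθ₁ = 0.04035/√(0.04035²+0.0369²) = 0.7380; sinθ₂ = 0.04035/√(0.04035²+0.0369²) = 0.7380.
B = (4π×10⁻⁷ × 3.11) / (4π × 0.0369) × (0.7380 + 0.7380) = 1.24×10⁻⁵ T.

B ≈ 12.4 μT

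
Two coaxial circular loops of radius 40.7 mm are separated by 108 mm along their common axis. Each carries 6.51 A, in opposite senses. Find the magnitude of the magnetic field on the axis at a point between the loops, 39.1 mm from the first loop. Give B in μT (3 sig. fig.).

B ≈ 24.5 μT

Each loop contributes B = μ₀IR²/[2(R²+z²)^(3/2)] on the axis, with z measured from that loop.
Loop 1 (z = 0.0391 m): B₁ = 3.77×10⁻⁵ T. Loop 2 (z = 0.0689 m): B₂ = 1.32×10⁻⁵ T.
The fields oppose: B = |B₁ − B₂| = 2.45×10⁻⁵ T.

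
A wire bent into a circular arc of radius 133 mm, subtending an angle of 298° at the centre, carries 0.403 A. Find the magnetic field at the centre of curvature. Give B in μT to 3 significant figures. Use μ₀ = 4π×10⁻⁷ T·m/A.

B ≈ 1.58 μT

The Biot–Savart field of a circular arc at its centre is B = μ₀Iφ/(4πR), with φ = 5.201 rad.
B = (4π×10⁻⁷ × 0.403 × 5.201) / (4π × 0.133) = 1.58×10⁻⁶ T.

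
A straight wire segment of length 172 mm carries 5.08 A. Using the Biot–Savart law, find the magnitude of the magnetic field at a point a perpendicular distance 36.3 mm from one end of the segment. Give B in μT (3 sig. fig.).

B ≈ 13.7 μT

For a finite straight segment, B = (μ₀I/4πd)(sinθ₁ + sinθ₂), where θ₁, θ₂ are the angles from the perpendicular to each end.
The perpendicular foot is at one end, so the two end-offsets along the wire are 0 and L = 0.172 m.
sinθ₁ = 0/√(0²+0.0363²) = 0.0000; sinθ₂ = 0.172/√(0.172²+0.0363²) = 0.9784.
B = (4π×10⁻⁷ × 5.08) / (4π × 0.0363) × (0.0000 + 0.9784) = 1.37×10⁻⁵ T.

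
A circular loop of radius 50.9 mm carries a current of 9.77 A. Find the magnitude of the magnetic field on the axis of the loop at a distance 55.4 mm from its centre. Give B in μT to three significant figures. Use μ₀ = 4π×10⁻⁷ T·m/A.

On the axis of a circular loop, B = μ₀IR² / [2(R²+z²)^(3/2)].
R² + z² = (0.0509)² + (0.0554)² = 0.00566 m², and (R²+z²)^(3/2) = 4.26×10⁻⁴ m³.
B = (4π×10⁻⁷ × 9.77 × 0.002591) / (2 × 4.26×10⁻⁴) = 3.73×10⁻⁵ T.

B ≈ 37.3 μT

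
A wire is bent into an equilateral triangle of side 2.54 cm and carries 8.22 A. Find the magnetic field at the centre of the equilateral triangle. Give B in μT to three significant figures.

Each side is a finite straight segment at perpendicular distance d = a/(2 tan(π/3)) = 0.007332 m from the centre, with end-angles ±π/3.
One side contributes B₁ = (μ₀I/4πd)·2 sin(π/3) = 1.94×10⁻⁴ T.
All 3 sides add in the same direction: B = 3 × 1.94×10⁻⁴ = 5.83×10⁻⁴ T.

B ≈ 583 μT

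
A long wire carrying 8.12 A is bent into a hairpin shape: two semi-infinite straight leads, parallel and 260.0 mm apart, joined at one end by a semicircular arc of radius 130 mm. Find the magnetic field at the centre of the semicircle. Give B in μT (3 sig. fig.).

B ≈ 32.1 μT

The semicircular arc contributes B_arc = μ₀I·π/(4πR) = μ₀I/(4R) = 1.96×10⁻⁵ T.
Each semi-infinite lead is at perpendicular distance R = 0.13 m from the centre, with the perpendicular foot at its near end, so it contributes μ₀I/(4πR); both point the same way, together 1.25×10⁻⁵ T.
Arc and leads all point the same direction: B = 1.96×10⁻⁵ + 1.25×10⁻⁵ = 3.21×10⁻⁵ T.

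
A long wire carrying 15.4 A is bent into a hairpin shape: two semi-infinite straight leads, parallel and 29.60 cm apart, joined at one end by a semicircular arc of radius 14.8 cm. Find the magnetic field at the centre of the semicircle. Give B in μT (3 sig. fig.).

The semicircular arc contributes B_arc = μ₀I·π/(4πR) = μ₀I/(4R) = 3.27×10⁻⁵ T.
Each semi-infinite lead is at perpendicular distance R = 0.148 m from the centre, with the perpendicular foot at its near end, so it contributes μ₀I/(4πR); both point the same way, together 2.08×10⁻⁵ T.
Arc and leads all point the same direction: B = 3.27×10⁻⁵ + 2.08×10⁻⁵ = 5.35×10⁻⁵ T.

B ≈ 53.5 μT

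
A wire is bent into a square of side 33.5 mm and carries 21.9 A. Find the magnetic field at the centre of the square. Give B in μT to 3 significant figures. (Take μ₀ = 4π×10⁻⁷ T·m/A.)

B ≈ 740 μT

Each side is a finite straight segment at perpendicular distance d = a/(2 tan(π/4)) = 0.01675 m from the centre, with end-angles ±π/4.
One side contributes B₁ = (μ₀I/4πd)·2 sin(π/4) = 1.85×10⁻⁴ T.
All 4 sides add in the same direction: B = 4 × 1.85×10⁻⁴ = 7.40×10⁻⁴ T.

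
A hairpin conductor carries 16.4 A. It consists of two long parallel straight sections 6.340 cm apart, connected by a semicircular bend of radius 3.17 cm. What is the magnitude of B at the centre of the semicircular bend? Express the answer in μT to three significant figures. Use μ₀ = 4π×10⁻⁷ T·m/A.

The semicircular arc contributes B_arc = μ₀I·π/(4πR) = μ₀I/(4R) = 1.63×10⁻⁴ T.
Each semi-infinite lead is at perpendicular distance R = 0.0317 m from the centre, with the perpendicular foot at its near end, so it contributes μ₀I/(4πR); both point the same way, together 1.03×10⁻⁴ T.
Arc and leads all point the same direction: B = 1.63×10⁻⁴ + 1.03×10⁻⁴ = 2.66×10⁻⁴ T.

B ≈ 266 μT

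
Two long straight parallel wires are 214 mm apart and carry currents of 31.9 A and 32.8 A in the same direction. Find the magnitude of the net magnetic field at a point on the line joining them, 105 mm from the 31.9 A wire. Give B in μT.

B ≈ 0.578 μT

Each long wire gives B = μ₀I/(2πd). Distances are d₁ = 0.105 m and d₂ = 0.109 m.
B₁ = 6.08×10⁻⁵ T, B₂ = 6.02×10⁻⁵ T.
Between parallel currents the two contributions point in opposite directions, so they subtract. B = |B₁ − B₂| = |6.08×10⁻⁵ − 6.02×10⁻⁵| = 5.78×10⁻⁷ T.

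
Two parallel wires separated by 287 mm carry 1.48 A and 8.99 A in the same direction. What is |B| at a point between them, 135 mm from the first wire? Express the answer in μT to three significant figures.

Each long wire gives B = μ₀I/(2πd). Distances are d₁ = 0.135 m and d₂ = 0.152 m.
B₁ = 2.19×10⁻⁶ T, B₂ = 1.18×10⁻⁵ T.
Between parallel currents the two contributions point in opposite directions, so they subtract. B = |B₁ − B₂| = |2.19×10⁻⁶ − 1.18×10⁻⁵| = 9.64×10⁻⁶ T.

B ≈ 9.64 μT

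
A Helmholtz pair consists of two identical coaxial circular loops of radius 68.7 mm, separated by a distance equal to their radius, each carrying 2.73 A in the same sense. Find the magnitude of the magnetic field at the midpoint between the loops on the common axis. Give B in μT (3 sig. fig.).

B ≈ 35.7 μT

Each loop contributes B = μ₀IR²/[2(R²+z²)^(3/2)] on the axis, with z measured from that loop.
Loop 1 (z = 0.03435 m): B₁ = 1.79×10⁻⁵ T. Loop 2 (z = 0.03435 m): B₂ = 1.79×10⁻⁵ T.
The fields add: B = B₁ + B₂ = 3.57×10⁻⁵ T.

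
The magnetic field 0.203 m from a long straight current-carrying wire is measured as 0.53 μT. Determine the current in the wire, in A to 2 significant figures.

For a long straight wire B = μ₀I/(2πd), so I = 2πdB/μ₀.
I = 2π × 0.203 × 5.30×10⁻⁷ / (4π×10⁻⁷) = 0.538 A.

I ≈ 0.54 A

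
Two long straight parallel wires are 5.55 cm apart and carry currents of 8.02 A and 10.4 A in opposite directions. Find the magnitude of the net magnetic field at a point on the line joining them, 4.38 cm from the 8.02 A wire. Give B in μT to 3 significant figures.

Each long wire gives B = μ₀I/(2πd). Distances are d₁ = 0.0438 m and d₂ = 0.0117 m.
B₁ = 3.66×10⁻⁵ T, B₂ = 1.78×10⁻⁴ T.
Between antiparallel currents both contributions point the same way, so they add. B = B₁ + B₂ = 3.66×10⁻⁵ + 1.78×10⁻⁴ = 2.14×10⁻⁴ T.

B ≈ 214 μT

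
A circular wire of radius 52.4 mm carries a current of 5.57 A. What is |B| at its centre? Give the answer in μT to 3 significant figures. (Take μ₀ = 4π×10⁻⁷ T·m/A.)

At the centre of a circular loop the Biot–Savart law gives B = μ₀I/(2R).
B = (4π×10⁻⁷ × 5.57) / (2 × 0.0524) = 6.68×10⁻⁵ T.

B ≈ 66.8 μT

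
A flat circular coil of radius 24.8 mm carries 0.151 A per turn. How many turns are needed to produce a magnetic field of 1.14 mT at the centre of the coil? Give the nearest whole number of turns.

N = 298

For an N-turn coil, B = Nμ₀I/(2R). A single turn gives B₁ = 3.83×10⁻⁶ T with R = 0.0248 m.
N = B/B₁ = 1.14×10⁻³ / 3.83×10⁻⁶ = 297.99.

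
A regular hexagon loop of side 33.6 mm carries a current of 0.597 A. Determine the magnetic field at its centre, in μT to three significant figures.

B ≈ 12.3 μT

Each side is a finite straight segment at perpendicular distance d = a/(2 tan(π/6)) = 0.0291 m from the centre, with end-angles ±π/6.
One side contributes B₁ = (μ₀I/4πd)·2 sin(π/6) = 2.05×10⁻⁶ T.
All 6 sides add in the same direction: B = 6 × 2.05×10⁻⁶ = 1.23×10⁻⁵ T.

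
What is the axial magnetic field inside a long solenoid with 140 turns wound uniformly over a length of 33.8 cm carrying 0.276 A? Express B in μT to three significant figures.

B ≈ 144 μT

Inside a long solenoid, B = μ₀nI with n = 414.2 turns/m.
B = 4π×10⁻⁷ × 414.2 × 0.276 = 1.44×10⁻⁴ T.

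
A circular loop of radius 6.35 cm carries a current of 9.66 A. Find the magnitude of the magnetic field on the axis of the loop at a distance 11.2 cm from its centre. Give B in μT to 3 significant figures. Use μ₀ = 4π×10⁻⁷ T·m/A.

B ≈ 11.5 μT

On the axis of a circular loop, B = μ₀IR² / [2(R²+z²)^(3/2)].
R² + z² = (0.0635)² + (0.112)² = 0.01658 m², and (R²+z²)^(3/2) = 2.13×10⁻³ m³.
B = (4π×10⁻⁷ × 9.66 × 0.004032) / (2 × 2.13×10⁻³) = 1.15×10⁻⁵ T.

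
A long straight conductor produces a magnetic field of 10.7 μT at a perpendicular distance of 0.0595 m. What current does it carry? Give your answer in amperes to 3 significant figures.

For a long straight wire B = μ₀I/(2πd), so I = 2πdB/μ₀.
I = 2π × 0.0595 × 1.07×10⁻⁵ / (4π×10⁻⁷) = 3.18 A.

I ≈ 3.18 A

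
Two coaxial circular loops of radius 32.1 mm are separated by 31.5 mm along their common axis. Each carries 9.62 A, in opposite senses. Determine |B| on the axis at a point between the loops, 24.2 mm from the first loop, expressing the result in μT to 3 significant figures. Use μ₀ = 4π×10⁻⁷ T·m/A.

Each loop contributes B = μ₀IR²/[2(R²+z²)^(3/2)] on the axis, with z measured from that loop.
Loop 1 (z = 0.0242 m): B₁ = 9.59×10⁻⁵ T. Loop 2 (z = 0.0073 m): B₂ = 1.75×10⁻⁴ T.
The fields oppose: B = |B₁ − B₂| = 7.87×10⁻⁵ T.

B ≈ 78.7 μT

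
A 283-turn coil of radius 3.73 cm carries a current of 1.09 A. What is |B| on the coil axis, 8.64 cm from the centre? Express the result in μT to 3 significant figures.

B ≈ 324 μT

For an N-turn flat coil, B = Nμ₀IR²/[2(R²+z²)^(3/2)] with R = 0.0373 m, z = 0.0864 m.
B = 283 × 1.14×10⁻⁶ T = 3.24×10⁻⁴ T.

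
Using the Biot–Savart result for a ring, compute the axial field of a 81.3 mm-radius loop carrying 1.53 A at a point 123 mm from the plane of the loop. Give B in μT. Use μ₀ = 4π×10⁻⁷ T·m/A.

B ≈ 1.98 μT

On the axis of a circular loop, B = μ₀IR² / [2(R²+z²)^(3/2)].
R² + z² = (0.0813)² + (0.123)² = 0.02174 m², and (R²+z²)^(3/2) = 3.21×10⁻³ m³.
B = (4π×10⁻⁷ × 1.53 × 0.00661) / (2 × 3.21×10⁻³) = 1.98×10⁻⁶ T.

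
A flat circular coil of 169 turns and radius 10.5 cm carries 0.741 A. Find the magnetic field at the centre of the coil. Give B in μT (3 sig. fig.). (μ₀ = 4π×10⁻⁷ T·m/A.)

B ≈ 749 μT

For an N-turn flat coil, B = Nμ₀I/(2R) with R = 0.105 m.
B = 169 × 4.43×10⁻⁶ T = 7.49×10⁻⁴ T.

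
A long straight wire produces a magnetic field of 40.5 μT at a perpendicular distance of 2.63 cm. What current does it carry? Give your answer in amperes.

For a long straight wire B = μ₀I/(2πd), so I = 2πdB/μ₀.
I = 2π × 0.0263 × 4.05×10⁻⁵ / (4π×10⁻⁷) = 5.33 A.

I ≈ 5.33 A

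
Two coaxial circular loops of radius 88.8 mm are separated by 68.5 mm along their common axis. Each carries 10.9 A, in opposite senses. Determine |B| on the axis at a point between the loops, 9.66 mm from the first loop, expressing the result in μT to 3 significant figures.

Each loop contributes B = μ₀IR²/[2(R²+z²)^(3/2)] on the axis, with z measured from that loop.
Loop 1 (z = 0.00966 m): B₁ = 7.58×10⁻⁵ T. Loop 2 (z = 0.05884 m): B₂ = 4.47×10⁻⁵ T.
The fields oppose: B = |B₁ − B₂| = 3.11×10⁻⁵ T.

B ≈ 31.1 μT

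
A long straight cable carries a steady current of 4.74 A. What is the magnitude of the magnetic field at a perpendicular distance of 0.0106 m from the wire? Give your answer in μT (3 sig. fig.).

B ≈ 89.4 μT

For an infinitely long straight wire, B = μ₀I/(2πd).
B = (4π×10⁻⁷ × 4.74) / (2π × 0.0106) = 8.94×10⁻⁵ T.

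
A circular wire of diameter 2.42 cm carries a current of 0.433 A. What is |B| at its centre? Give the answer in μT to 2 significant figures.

B ≈ 22 μT

At the centre of a circular loop the Biot–Savart law gives B = μ₀I/(2R) (so R = 0.0121 m).
B = (4π×10⁻⁷ × 0.433) / (2 × 0.0121) = 2.25×10⁻⁵ T.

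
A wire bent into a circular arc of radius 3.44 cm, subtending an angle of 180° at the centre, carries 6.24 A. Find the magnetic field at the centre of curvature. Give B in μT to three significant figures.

B ≈ 57.0 μT

The Biot–Savart field of a circular arc at its centre is B = μ₀Iφ/(4πR), with φ = 3.142 rad.
B = (4π×10⁻⁷ × 6.24 × 3.142) / (4π × 0.0344) = 5.70×10⁻⁵ T.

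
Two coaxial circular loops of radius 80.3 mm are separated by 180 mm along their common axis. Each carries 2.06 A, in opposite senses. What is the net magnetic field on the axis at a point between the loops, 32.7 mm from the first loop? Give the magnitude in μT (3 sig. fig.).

Each loop contributes B = μ₀IR²/[2(R²+z²)^(3/2)] on the axis, with z measured from that loop.
Loop 1 (z = 0.0327 m): B₁ = 1.28×10⁻⁵ T. Loop 2 (z = 0.1473 m): B₂ = 1.77×10⁻⁶ T.
The fields oppose: B = |B₁ − B₂| = 1.10×10⁻⁵ T.

B ≈ 11.0 μT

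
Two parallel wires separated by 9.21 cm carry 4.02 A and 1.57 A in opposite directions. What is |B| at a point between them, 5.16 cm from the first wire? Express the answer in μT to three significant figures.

B ≈ 23.3 μT

Each long wire gives B = μ₀I/(2πd). Distances are d₁ = 0.0516 m and d₂ = 0.0405 m.
B₁ = 1.56×10⁻⁵ T, B₂ = 7.75×10⁻⁶ T.
Between antiparallel currents both contributions point the same way, so they add. B = B₁ + B₂ = 1.56×10⁻⁵ + 7.75×10⁻⁶ = 2.33×10⁻⁵ T.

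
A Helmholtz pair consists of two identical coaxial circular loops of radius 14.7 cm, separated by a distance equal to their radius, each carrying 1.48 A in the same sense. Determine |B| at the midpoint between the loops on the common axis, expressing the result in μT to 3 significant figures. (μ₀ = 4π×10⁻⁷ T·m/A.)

B ≈ 9.05 μT

Each loop contributes B = μ₀IR²/[2(R²+z²)^(3/2)] on the axis, with z measured from that loop.
Loop 1 (z = 0.0735 m): B₁ = 4.53×10⁻⁶ T. Loop 2 (z = 0.0735 m): B₂ = 4.53×10⁻⁶ T.
The fields add: B = B₁ + B₂ = 9.05×10⁻⁶ T.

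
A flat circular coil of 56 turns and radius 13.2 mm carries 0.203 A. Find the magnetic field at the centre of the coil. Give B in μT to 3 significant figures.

B ≈ 541 μT

For an N-turn flat coil, B = Nμ₀I/(2R) with R = 0.0132 m.
B = 56 × 9.66×10⁻⁶ T = 5.41×10⁻⁴ T.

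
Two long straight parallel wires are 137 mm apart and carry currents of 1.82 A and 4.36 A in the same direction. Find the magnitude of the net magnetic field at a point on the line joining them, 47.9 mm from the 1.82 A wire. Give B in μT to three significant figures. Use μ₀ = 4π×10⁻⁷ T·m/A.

Each long wire gives B = μ₀I/(2πd). Distances are d₁ = 0.0479 m and d₂ = 0.0891 m.
B₁ = 7.60×10⁻⁶ T, B₂ = 9.79×10⁻⁶ T.
Between parallel currents the two contributions point in opposite directions, so they subtract. B = |B₁ − B₂| = |7.60×10⁻⁶ − 9.79×10⁻⁶| = 2.19×10⁻⁶ T.

B ≈ 2.19 μT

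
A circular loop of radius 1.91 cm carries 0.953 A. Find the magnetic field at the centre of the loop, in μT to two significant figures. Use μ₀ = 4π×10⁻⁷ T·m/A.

At the centre of a circular loop the Biot–Savart law gives B = μ₀I/(2R).
B = (4π×10⁻⁷ × 0.953) / (2 × 0.0191) = 3.14×10⁻⁵ T.

B ≈ 31 μT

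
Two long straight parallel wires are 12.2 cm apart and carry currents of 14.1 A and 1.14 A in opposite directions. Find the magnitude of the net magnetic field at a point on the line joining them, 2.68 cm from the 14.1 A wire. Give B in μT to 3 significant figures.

Each long wire gives B = μ₀I/(2πd). Distances are d₁ = 0.0268 m and d₂ = 0.0952 m.
B₁ = 1.05×10⁻⁴ T, B₂ = 2.39×10⁻⁶ T.
Between antiparallel currents both contributions point the same way, so they add. B = B₁ + B₂ = 1.05×10⁻⁴ + 2.39×10⁻⁶ = 1.08×10⁻⁴ T.

B ≈ 108 μT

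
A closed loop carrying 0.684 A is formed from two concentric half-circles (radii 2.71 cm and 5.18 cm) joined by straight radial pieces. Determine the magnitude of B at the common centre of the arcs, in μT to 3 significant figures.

B ≈ 3.78 μT

The radial connectors point toward the centre, so dl × r̂ = 0 and they contribute nothing.
Each semicircle gives μ₀I/(4R): inner arc 7.93×10⁻⁶ T, outer arc 4.15×10⁻⁶ T.
The two arcs carry current in opposite angular senses, so their fields oppose: B = |7.93×10⁻⁶ − 4.15×10⁻⁶| = 3.78×10⁻⁶ T.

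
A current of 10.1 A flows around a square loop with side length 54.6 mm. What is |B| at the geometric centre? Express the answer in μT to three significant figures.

B ≈ 209 μT

Each side is a finite straight segment at perpendicular distance d = a/(2 tan(π/4)) = 0.0273 m from the centre, with end-angles ±π/4.
One side contributes B₁ = (μ₀I/4πd)·2 sin(π/4) = 5.23×10⁻⁵ T.
All 4 sides add in the same direction: B = 4 × 5.23×10⁻⁵ = 2.09×10⁻⁴ T.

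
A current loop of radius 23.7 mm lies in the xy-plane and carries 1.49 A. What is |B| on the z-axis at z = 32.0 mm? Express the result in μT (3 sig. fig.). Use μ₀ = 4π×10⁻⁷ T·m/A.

B ≈ 8.33 μT

On the axis of a circular loop, B = μ₀IR² / [2(R²+z²)^(3/2)].
R² + z² = (0.0237)² + (0.032)² = 0.001586 m², and (R²+z²)^(3/2) = 6.31×10⁻⁵ m³.
B = (4π×10⁻⁷ × 1.49 × 0.0005617) / (2 × 6.31×10⁻⁵) = 8.33×10⁻⁶ T.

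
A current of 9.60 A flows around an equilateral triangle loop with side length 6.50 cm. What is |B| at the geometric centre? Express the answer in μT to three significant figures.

B ≈ 266 μT

Each side is a finite straight segment at perpendicular distance d = a/(2 tan(π/3)) = 0.01876 m from the centre, with end-angles ±π/3.
One side contributes B₁ = (μ₀I/4πd)·2 sin(π/3) = 8.86×10⁻⁵ T.
All 3 sides add in the same direction: B = 3 × 8.86×10⁻⁵ = 2.66×10⁻⁴ T.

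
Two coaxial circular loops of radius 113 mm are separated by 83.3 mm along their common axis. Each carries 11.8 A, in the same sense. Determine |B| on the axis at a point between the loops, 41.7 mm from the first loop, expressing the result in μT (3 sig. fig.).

B ≈ 108 μT

Each loop contributes B = μ₀IR²/[2(R²+z²)^(3/2)] on the axis, with z measured from that loop.
Loop 1 (z = 0.0417 m): B₁ = 5.42×10⁻⁵ T. Loop 2 (z = 0.0416 m): B₂ = 5.42×10⁻⁵ T.
The fields add: B = B₁ + B₂ = 1.08×10⁻⁴ T.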